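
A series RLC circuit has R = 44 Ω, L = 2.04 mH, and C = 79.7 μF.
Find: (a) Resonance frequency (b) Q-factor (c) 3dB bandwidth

Step 1 — Resonance: ω₀ = 1/√(LC) = 1/√(0.00204·7.97e-05) = 2480 rad/s.
Step 2 — f₀ = ω₀/(2π) = 394.7 Hz.
Step 3 — Series Q: Q = ω₀L/R = 2480·0.00204/44 = 0.115.
Step 4 — Bandwidth: Δω = ω₀/Q = 2.157e+04 rad/s; BW = Δω/(2π) = 3433 Hz.

(a) f₀ = 394.7 Hz  (b) Q = 0.115  (c) BW = 3433 Hz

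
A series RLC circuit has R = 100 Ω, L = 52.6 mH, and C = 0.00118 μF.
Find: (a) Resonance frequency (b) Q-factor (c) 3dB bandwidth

Step 1 — Resonance condition Im(Z)=0 gives ω₀ = 1/√(LC).
Step 2 — ω₀ = 1/√(0.0526·1.18e-09) = 1.269e+05 rad/s.
Step 3 — f₀ = ω₀/(2π) = 2.02e+04 Hz.
Step 4 — Series Q: Q = ω₀L/R = 1.269e+05·0.0526/100 = 66.77.
Step 5 — 3dB bandwidth: Δω = ω₀/Q = 1901 rad/s; BW = Δω/(2π) = 302.6 Hz.

(a) f₀ = 2.02e+04 Hz  (b) Q = 66.77  (c) BW = 302.6 Hz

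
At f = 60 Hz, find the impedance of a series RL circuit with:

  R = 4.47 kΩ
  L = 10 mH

Step 1 — Angular frequency: ω = 2π·f = 2π·60 = 377 rad/s.
Step 2 — Component impedances:
  R: Z = R = 4470 Ω
  L: Z = jωL = j·377·0.01 = 0 + j3.77 Ω
Step 3 — Series combination: Z_total = R + L = 4470 + j3.77 Ω = 4470∠0.0° Ω.

Z = 4470 + j3.77 Ω = 4470∠0.0° Ω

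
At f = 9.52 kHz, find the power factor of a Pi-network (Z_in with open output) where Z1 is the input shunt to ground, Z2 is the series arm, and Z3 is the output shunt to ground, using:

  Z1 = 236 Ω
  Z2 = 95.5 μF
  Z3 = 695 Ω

Step 1 — Angular frequency: ω = 2π·f = 2π·9520 = 5.982e+04 rad/s.
Step 2 — Component impedances:
  Z1: Z = R = 236 Ω
  Z2: Z = 1/(jωC) = -j/(ω·C) = 0 - j0.1751 Ω
  Z3: Z = R = 695 Ω
Step 3 — With open output, the series arm Z2 and the output shunt Z3 appear in series to ground: Z2 + Z3 = 695 - j0.1751 Ω.
Step 4 — Parallel with input shunt Z1: Z_in = Z1 || (Z2 + Z3) = 176.2 - j0.01125 Ω = 176.2∠-0.0° Ω.
Step 5 — Power factor: PF = cos(φ) = Re(Z)/|Z| = 176.2/176.2 = 1.
Step 6 — Type: Im(Z) = -0.01125 ⇒ leading (phase φ = -0.0°).

PF = 1 (leading, φ = -0.0°)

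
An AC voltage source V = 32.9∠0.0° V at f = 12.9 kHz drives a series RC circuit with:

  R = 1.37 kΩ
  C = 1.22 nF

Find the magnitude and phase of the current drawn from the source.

Step 1 — Angular frequency: ω = 2π·f = 2π·1.29e+04 = 8.105e+04 rad/s.
Step 2 — Component impedances:
  R: Z = R = 1370 Ω
  C: Z = 1/(jωC) = -j/(ω·C) = 0 - j1.011e+04 Ω
Step 3 — Series combination: Z_total = R + C = 1370 - j1.011e+04 Ω = 1.021e+04∠-82.3° Ω.
Step 4 — Source phasor: V = 32.9∠0.0° V = 32.9 V.
Step 5 — Ohm's law: I = V / Z_total = (32.9) / (1370 - j1.011e+04) = 0.0004328 + j0.003195 A.
Step 6 — Convert to polar: |I| = 0.003224 A, ∠I = 82.3°.

I = 0.003224∠82.3° A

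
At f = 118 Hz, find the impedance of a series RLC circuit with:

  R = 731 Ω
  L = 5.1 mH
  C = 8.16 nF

Step 1 — Angular frequency: ω = 2π·f = 2π·118 = 741.4 rad/s.
Step 2 — Component impedances:
  R: Z = R = 731 Ω
  L: Z = jωL = j·741.4·0.0051 = 0 + j3.781 Ω
  C: Z = 1/(jωC) = -j/(ω·C) = 0 - j1.653e+05 Ω
Step 3 — Series combination: Z_total = R + L + C = 731 - j1.653e+05 Ω = 1.653e+05∠-89.7° Ω.

Z = 731 - j1.653e+05 Ω = 1.653e+05∠-89.7° Ω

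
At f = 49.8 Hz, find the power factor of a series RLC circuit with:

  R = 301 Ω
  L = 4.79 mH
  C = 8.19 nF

Step 1 — Angular frequency: ω = 2π·f = 2π·49.8 = 312.9 rad/s.
Step 2 — Component impedances:
  R: Z = R = 301 Ω
  L: Z = jωL = j·312.9·0.00479 = 0 + j1.499 Ω
  C: Z = 1/(jωC) = -j/(ω·C) = 0 - j3.902e+05 Ω
Step 3 — Series combination: Z_total = R + L + C = 301 - j3.902e+05 Ω = 3.902e+05∠-90.0° Ω.
Step 4 — Power factor: PF = cos(φ) = Re(Z)/|Z| = 301/3.902e+05 = 0.0007714.
Step 5 — Type: Im(Z) = -3.902e+05 ⇒ leading (phase φ = -90.0°).

PF = 0.0007714 (leading, φ = -90.0°)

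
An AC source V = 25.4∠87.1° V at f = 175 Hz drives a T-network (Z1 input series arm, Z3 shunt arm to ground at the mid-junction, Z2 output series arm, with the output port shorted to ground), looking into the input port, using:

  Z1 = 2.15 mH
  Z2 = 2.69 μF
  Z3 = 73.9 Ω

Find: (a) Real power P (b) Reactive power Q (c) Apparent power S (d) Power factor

Step 1 — Angular frequency: ω = 2π·f = 2π·175 = 1100 rad/s.
Step 2 — Component impedances:
  Z1: Z = jωL = j·1100·0.00215 = 0 + j2.364 Ω
  Z2: Z = 1/(jωC) = -j/(ω·C) = 0 - j338.1 Ω
  Z3: Z = R = 73.9 Ω
Step 3 — With the output port shorted to ground, the output series arm Z2 runs from the junction to ground; the shunt arm Z3 also runs from the junction to ground. They appear in parallel: Z3 || Z2 = 70.53 - j15.42 Ω.
Step 4 — Series with input arm Z1: Z_in = Z1 + (Z3 || Z2) = 70.53 - j13.05 Ω = 71.73∠-10.5° Ω.
Step 5 — Source phasor: V = 25.4∠87.1° V = 1.285 + j25.37 V.
Step 6 — Current: I = V / Z = -0.04674 + j0.351 A = 0.3541∠97.6° A.
Step 7 — Complex power: S = V·I* = 8.844 - j1.637 VA.
Step 8 — Real power: P = Re(S) = 8.844 W.
Step 9 — Reactive power: Q = Im(S) = -1.637 VAR.
Step 10 — Apparent power: |S| = 8.995 VA.
Step 11 — Power factor: PF = P/|S| = 0.9833 (leading).

(a) P = 8.844 W  (b) Q = -1.637 VAR  (c) S = 8.995 VA  (d) PF = 0.9833 (leading)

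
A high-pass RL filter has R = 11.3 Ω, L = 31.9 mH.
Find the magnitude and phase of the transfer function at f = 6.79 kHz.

Step 1 — Angular frequency: ω = 2π·6790 = 4.266e+04 rad/s.
Step 2 — Transfer function: H(jω) = jωL/(R + jωL).
Step 3 — Numerator jωL = j·1361; denominator R + jωL = 11.3 + j1361.
Step 4 — H = 0.9999 + j0.008302.
Step 5 — Magnitude: |H| = 1 (-0.0 dB); phase: φ = 0.5°.

|H| = 1 (-0.0 dB), φ = 0.5°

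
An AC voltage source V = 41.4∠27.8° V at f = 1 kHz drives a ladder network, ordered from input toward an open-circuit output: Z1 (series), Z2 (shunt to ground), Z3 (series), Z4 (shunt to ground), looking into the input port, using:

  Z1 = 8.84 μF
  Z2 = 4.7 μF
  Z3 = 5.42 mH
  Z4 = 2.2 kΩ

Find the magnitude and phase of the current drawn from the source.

Step 1 — Angular frequency: ω = 2π·f = 2π·1000 = 6283 rad/s.
Step 2 — Component impedances:
  Z1: Z = 1/(jωC) = -j/(ω·C) = 0 - j18 Ω
  Z2: Z = 1/(jωC) = -j/(ω·C) = 0 - j33.86 Ω
  Z3: Z = jωL = j·6283·0.00542 = 0 + j34.05 Ω
  Z4: Z = R = 2200 Ω
Step 3 — Ladder network (open output): work backward from the far end, alternating series and parallel combinations. Z_in = 0.5212 - j51.87 Ω = 51.87∠-89.4° Ω.
Step 4 — Source phasor: V = 41.4∠27.8° V = 36.62 + j19.31 V.
Step 5 — Ohm's law: I = V / Z_total = (36.62 + j19.31) / (0.5212 - j51.87) = -0.3651 + j0.7097 A.
Step 6 — Convert to polar: |I| = 0.7982 A, ∠I = 117.2°.

I = 0.7982∠117.2° A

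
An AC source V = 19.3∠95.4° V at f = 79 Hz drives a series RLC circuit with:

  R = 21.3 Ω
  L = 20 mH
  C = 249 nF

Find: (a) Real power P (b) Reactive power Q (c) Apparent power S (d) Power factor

Step 1 — Angular frequency: ω = 2π·f = 2π·79 = 496.4 rad/s.
Step 2 — Component impedances:
  R: Z = R = 21.3 Ω
  L: Z = jωL = j·496.4·0.02 = 0 + j9.927 Ω
  C: Z = 1/(jωC) = -j/(ω·C) = 0 - j8091 Ω
Step 3 — Series combination: Z_total = R + L + C = 21.3 - j8081 Ω = 8081∠-89.8° Ω.
Step 4 — Source phasor: V = 19.3∠95.4° V = -1.816 + j19.21 V.
Step 5 — Current: I = V / Z = -0.002378 - j0.0002185 A = 0.002388∠-174.8° A.
Step 6 — Complex power: S = V·I* = 0.0001215 - j0.04609 VA.
Step 7 — Real power: P = Re(S) = 0.0001215 W.
Step 8 — Reactive power: Q = Im(S) = -0.04609 VAR.
Step 9 — Apparent power: |S| = 0.04609 VA.
Step 10 — Power factor: PF = P/|S| = 0.002636 (leading).

(a) P = 0.0001215 W  (b) Q = -0.04609 VAR  (c) S = 0.04609 VA  (d) PF = 0.002636 (leading)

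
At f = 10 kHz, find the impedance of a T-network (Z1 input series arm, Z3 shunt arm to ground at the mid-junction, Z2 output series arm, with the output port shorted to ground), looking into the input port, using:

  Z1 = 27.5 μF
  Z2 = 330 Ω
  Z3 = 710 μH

Step 1 — Angular frequency: ω = 2π·f = 2π·1e+04 = 6.283e+04 rad/s.
Step 2 — Component impedances:
  Z1: Z = 1/(jωC) = -j/(ω·C) = 0 - j0.5787 Ω
  Z2: Z = R = 330 Ω
  Z3: Z = jωL = j·6.283e+04·0.00071 = 0 + j44.61 Ω
Step 3 — With the output port shorted to ground, the output series arm Z2 runs from the junction to ground; the shunt arm Z3 also runs from the junction to ground. They appear in parallel: Z3 || Z2 = 5.922 + j43.81 Ω.
Step 4 — Series with input arm Z1: Z_in = Z1 + (Z3 || Z2) = 5.922 + j43.23 Ω = 43.64∠82.2° Ω.

Z = 5.922 + j43.23 Ω = 43.64∠82.2° Ω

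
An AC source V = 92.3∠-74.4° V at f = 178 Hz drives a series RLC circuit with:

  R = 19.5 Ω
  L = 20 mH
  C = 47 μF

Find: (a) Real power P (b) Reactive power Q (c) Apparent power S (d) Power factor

Step 1 — Angular frequency: ω = 2π·f = 2π·178 = 1118 rad/s.
Step 2 — Component impedances:
  R: Z = R = 19.5 Ω
  L: Z = jωL = j·1118·0.02 = 0 + j22.37 Ω
  C: Z = 1/(jωC) = -j/(ω·C) = 0 - j19.02 Ω
Step 3 — Series combination: Z_total = R + L + C = 19.5 + j3.344 Ω = 19.78∠9.7° Ω.
Step 4 — Source phasor: V = 92.3∠-74.4° V = 24.82 - j88.9 V.
Step 5 — Current: I = V / Z = 0.477 - j4.641 A = 4.665∠-84.1° A.
Step 6 — Complex power: S = V·I* = 424.4 + j72.78 VA.
Step 7 — Real power: P = Re(S) = 424.4 W.
Step 8 — Reactive power: Q = Im(S) = 72.78 VAR.
Step 9 — Apparent power: |S| = 430.6 VA.
Step 10 — Power factor: PF = P/|S| = 0.9856 (lagging).

(a) P = 424.4 W  (b) Q = 72.78 VAR  (c) S = 430.6 VA  (d) PF = 0.9856 (lagging)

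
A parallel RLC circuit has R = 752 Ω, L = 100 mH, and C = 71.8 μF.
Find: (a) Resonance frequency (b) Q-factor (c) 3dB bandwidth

Step 1 — Resonance: ω₀ = 1/√(LC) = 1/√(0.1·7.18e-05) = 373.2 rad/s.
Step 2 — f₀ = ω₀/(2π) = 59.4 Hz.
Step 3 — Parallel Q: Q = R/(ω₀L) = 752/(373.2·0.1) = 20.15.
Step 4 — Bandwidth: Δω = ω₀/Q = 18.52 rad/s; BW = Δω/(2π) = 2.948 Hz.

(a) f₀ = 59.4 Hz  (b) Q = 20.15  (c) BW = 2.948 Hz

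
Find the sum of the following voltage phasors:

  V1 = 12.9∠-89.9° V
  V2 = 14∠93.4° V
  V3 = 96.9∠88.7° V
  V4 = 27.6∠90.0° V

Step 1 — Convert each phasor to rectangular form:
  V1 = 12.9·(cos(-89.9°) + j·sin(-89.9°)) = 0.02251 - j12.9 V
  V2 = 14·(cos(93.4°) + j·sin(93.4°)) = -0.8303 + j13.98 V
  V3 = 96.9·(cos(88.7°) + j·sin(88.7°)) = 2.198 + j96.88 V
  V4 = 27.6·(cos(90.0°) + j·sin(90.0°)) = 0 + j27.6 V
Step 2 — Sum components: V_total = 1.391 + j125.6 V.
Step 3 — Convert to polar: |V_total| = 125.6 V, ∠V_total = 89.4°.

V_total = 125.6∠89.4° V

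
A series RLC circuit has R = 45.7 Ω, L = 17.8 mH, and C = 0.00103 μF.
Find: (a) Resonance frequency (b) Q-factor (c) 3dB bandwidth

Step 1 — Resonance: ω₀ = 1/√(LC) = 1/√(0.0178·1.03e-09) = 2.335e+05 rad/s.
Step 2 — f₀ = ω₀/(2π) = 3.717e+04 Hz.
Step 3 — Series Q: Q = ω₀L/R = 2.335e+05·0.0178/45.7 = 90.97.
Step 4 — Bandwidth: Δω = ω₀/Q = 2567 rad/s; BW = Δω/(2π) = 408.6 Hz.

(a) f₀ = 3.717e+04 Hz  (b) Q = 90.97  (c) BW = 408.6 Hz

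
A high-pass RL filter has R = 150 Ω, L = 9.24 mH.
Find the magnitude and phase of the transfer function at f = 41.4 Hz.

Step 1 — Angular frequency: ω = 2π·41.4 = 260.1 rad/s.
Step 2 — Transfer function: H(jω) = jωL/(R + jωL).
Step 3 — Numerator jωL = j·2.404; denominator R + jωL = 150 + j2.404.
Step 4 — H = 0.0002567 + j0.01602.
Step 5 — Magnitude: |H| = 0.01602 (-35.9 dB); phase: φ = 89.1°.

|H| = 0.01602 (-35.9 dB), φ = 89.1°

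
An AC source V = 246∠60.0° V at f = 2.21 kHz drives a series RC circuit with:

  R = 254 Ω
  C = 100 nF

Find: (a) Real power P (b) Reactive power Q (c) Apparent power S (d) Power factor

Step 1 — Angular frequency: ω = 2π·f = 2π·2210 = 1.389e+04 rad/s.
Step 2 — Component impedances:
  R: Z = R = 254 Ω
  C: Z = 1/(jωC) = -j/(ω·C) = 0 - j720.2 Ω
Step 3 — Series combination: Z_total = R + C = 254 - j720.2 Ω = 763.6∠-70.6° Ω.
Step 4 — Source phasor: V = 246∠60.0° V = 123 + j213 V.
Step 5 — Current: I = V / Z = -0.2095 + j0.2447 A = 0.3221∠130.6° A.
Step 6 — Complex power: S = V·I* = 26.36 - j74.73 VA.
Step 7 — Real power: P = Re(S) = 26.36 W.
Step 8 — Reactive power: Q = Im(S) = -74.73 VAR.
Step 9 — Apparent power: |S| = 79.25 VA.
Step 10 — Power factor: PF = P/|S| = 0.3326 (leading).

(a) P = 26.36 W  (b) Q = -74.73 VAR  (c) S = 79.25 VA  (d) PF = 0.3326 (leading)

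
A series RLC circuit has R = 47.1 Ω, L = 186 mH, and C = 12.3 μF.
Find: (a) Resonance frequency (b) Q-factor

Step 1 — Resonance condition Im(Z)=0 gives ω₀ = 1/√(LC).
Step 2 — ω₀ = 1/√(0.186·1.23e-05) = 661.1 rad/s.
Step 3 — f₀ = ω₀/(2π) = 105.2 Hz.
Step 4 — Series Q: Q = ω₀L/R = 661.1·0.186/47.1 = 2.611.

(a) f₀ = 105.2 Hz  (b) Q = 2.611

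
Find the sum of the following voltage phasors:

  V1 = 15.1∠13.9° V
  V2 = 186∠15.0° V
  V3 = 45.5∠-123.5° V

Step 1 — Convert each phasor to rectangular form:
  V1 = 15.1·(cos(13.9°) + j·sin(13.9°)) = 14.66 + j3.627 V
  V2 = 186·(cos(15.0°) + j·sin(15.0°)) = 179.7 + j48.14 V
  V3 = 45.5·(cos(-123.5°) + j·sin(-123.5°)) = -25.11 - j37.94 V
Step 2 — Sum components: V_total = 169.2 + j13.83 V.
Step 3 — Convert to polar: |V_total| = 169.8 V, ∠V_total = 4.7°.

V_total = 169.8∠4.7° V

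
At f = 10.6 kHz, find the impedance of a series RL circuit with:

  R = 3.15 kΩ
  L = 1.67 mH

Step 1 — Angular frequency: ω = 2π·f = 2π·1.06e+04 = 6.66e+04 rad/s.
Step 2 — Component impedances:
  R: Z = R = 3150 Ω
  L: Z = jωL = j·6.66e+04·0.00167 = 0 + j111.2 Ω
Step 3 — Series combination: Z_total = R + L = 3150 + j111.2 Ω = 3152∠2.0° Ω.

Z = 3150 + j111.2 Ω = 3152∠2.0° Ω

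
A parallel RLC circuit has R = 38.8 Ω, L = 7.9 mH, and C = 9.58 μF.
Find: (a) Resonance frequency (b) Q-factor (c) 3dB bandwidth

Step 1 — Resonance: ω₀ = 1/√(LC) = 1/√(0.0079·9.58e-06) = 3635 rad/s.
Step 2 — f₀ = ω₀/(2π) = 578.5 Hz.
Step 3 — Parallel Q: Q = R/(ω₀L) = 38.8/(3635·0.0079) = 1.351.
Step 4 — Bandwidth: Δω = ω₀/Q = 2690 rad/s; BW = Δω/(2π) = 428.2 Hz.

(a) f₀ = 578.5 Hz  (b) Q = 1.351  (c) BW = 428.2 Hz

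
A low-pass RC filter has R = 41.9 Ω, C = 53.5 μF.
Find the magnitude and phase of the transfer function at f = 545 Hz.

Step 1 — Angular frequency: ω = 2π·545 = 3424 rad/s.
Step 2 — Transfer function: H(jω) = 1/(1 + jωRC).
Step 3 — Denominator: 1 + jωRC = 1 + j·3424·41.9·5.35e-05 = 1 + j7.676.
Step 4 — H = 0.01669 - j0.1281.
Step 5 — Magnitude: |H| = 0.1292 (-17.8 dB); phase: φ = -82.6°.

|H| = 0.1292 (-17.8 dB), φ = -82.6°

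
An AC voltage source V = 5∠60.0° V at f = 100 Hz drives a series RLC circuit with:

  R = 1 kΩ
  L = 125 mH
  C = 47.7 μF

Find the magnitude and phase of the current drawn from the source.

Step 1 — Angular frequency: ω = 2π·f = 2π·100 = 628.3 rad/s.
Step 2 — Component impedances:
  R: Z = R = 1000 Ω
  L: Z = jωL = j·628.3·0.125 = 0 + j78.54 Ω
  C: Z = 1/(jωC) = -j/(ω·C) = 0 - j33.37 Ω
Step 3 — Series combination: Z_total = R + L + C = 1000 + j45.17 Ω = 1001∠2.6° Ω.
Step 4 — Source phasor: V = 5∠60.0° V = 2.5 + j4.33 V.
Step 5 — Ohm's law: I = V / Z_total = (2.5 + j4.33) / (1000 + j45.17) = 0.00269 + j0.004209 A.
Step 6 — Convert to polar: |I| = 0.004995 A, ∠I = 57.4°.

I = 0.004995∠57.4° A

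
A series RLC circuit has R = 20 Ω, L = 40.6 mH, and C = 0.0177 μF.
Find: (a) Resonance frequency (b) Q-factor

Step 1 — Resonance condition Im(Z)=0 gives ω₀ = 1/√(LC).
Step 2 — ω₀ = 1/√(0.0406·1.77e-08) = 3.73e+04 rad/s.
Step 3 — f₀ = ω₀/(2π) = 5937 Hz.
Step 4 — Series Q: Q = ω₀L/R = 3.73e+04·0.0406/20 = 75.73.

(a) f₀ = 5937 Hz  (b) Q = 75.73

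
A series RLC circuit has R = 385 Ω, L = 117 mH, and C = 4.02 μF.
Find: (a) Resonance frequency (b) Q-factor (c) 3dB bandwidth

Step 1 — Resonance condition Im(Z)=0 gives ω₀ = 1/√(LC).
Step 2 — ω₀ = 1/√(0.117·4.02e-06) = 1458 rad/s.
Step 3 — f₀ = ω₀/(2π) = 232.1 Hz.
Step 4 — Series Q: Q = ω₀L/R = 1458·0.117/385 = 0.4431.
Step 5 — 3dB bandwidth: Δω = ω₀/Q = 3291 rad/s; BW = Δω/(2π) = 523.7 Hz.

(a) f₀ = 232.1 Hz  (b) Q = 0.4431  (c) BW = 523.7 Hz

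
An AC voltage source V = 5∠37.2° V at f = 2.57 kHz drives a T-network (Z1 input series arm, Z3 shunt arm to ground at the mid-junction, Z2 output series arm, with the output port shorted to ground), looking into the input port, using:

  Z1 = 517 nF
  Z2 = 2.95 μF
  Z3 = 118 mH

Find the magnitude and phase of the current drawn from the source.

Step 1 — Angular frequency: ω = 2π·f = 2π·2570 = 1.615e+04 rad/s.
Step 2 — Component impedances:
  Z1: Z = 1/(jωC) = -j/(ω·C) = 0 - j119.8 Ω
  Z2: Z = 1/(jωC) = -j/(ω·C) = 0 - j20.99 Ω
  Z3: Z = jωL = j·1.615e+04·0.118 = 0 + j1905 Ω
Step 3 — With the output port shorted to ground, the output series arm Z2 runs from the junction to ground; the shunt arm Z3 also runs from the junction to ground. They appear in parallel: Z3 || Z2 = 0 - j21.23 Ω.
Step 4 — Series with input arm Z1: Z_in = Z1 + (Z3 || Z2) = 0 - j141 Ω = 141∠-90.0° Ω.
Step 5 — Source phasor: V = 5∠37.2° V = 3.983 + j3.023 V.
Step 6 — Ohm's law: I = V / Z_total = (3.983 + j3.023) / (0 - j141) = -0.02144 + j0.02824 A.
Step 7 — Convert to polar: |I| = 0.03546 A, ∠I = 127.2°.

I = 0.03546∠127.2° A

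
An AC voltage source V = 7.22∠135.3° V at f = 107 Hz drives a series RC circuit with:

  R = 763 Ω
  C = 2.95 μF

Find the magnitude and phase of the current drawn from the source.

Step 1 — Angular frequency: ω = 2π·f = 2π·107 = 672.3 rad/s.
Step 2 — Component impedances:
  R: Z = R = 763 Ω
  C: Z = 1/(jωC) = -j/(ω·C) = 0 - j504.2 Ω
Step 3 — Series combination: Z_total = R + C = 763 - j504.2 Ω = 914.5∠-33.5° Ω.
Step 4 — Source phasor: V = 7.22∠135.3° V = -5.132 + j5.079 V.
Step 5 — Ohm's law: I = V / Z_total = (-5.132 + j5.079) / (763 - j504.2) = -0.007743 + j0.001539 A.
Step 6 — Convert to polar: |I| = 0.007895 A, ∠I = 168.8°.

I = 0.007895∠168.8° A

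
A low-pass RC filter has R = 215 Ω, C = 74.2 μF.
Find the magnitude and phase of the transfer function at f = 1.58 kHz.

Step 1 — Angular frequency: ω = 2π·1580 = 9927 rad/s.
Step 2 — Transfer function: H(jω) = 1/(1 + jωRC).
Step 3 — Denominator: 1 + jωRC = 1 + j·9927·215·7.42e-05 = 1 + j158.4.
Step 4 — H = 3.987e-05 - j0.006314.
Step 5 — Magnitude: |H| = 0.006314 (-44.0 dB); phase: φ = -89.6°.

|H| = 0.006314 (-44.0 dB), φ = -89.6°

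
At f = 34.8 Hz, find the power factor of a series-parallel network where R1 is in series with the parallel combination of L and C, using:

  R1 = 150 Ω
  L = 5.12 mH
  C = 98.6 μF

Step 1 — Angular frequency: ω = 2π·f = 2π·34.8 = 218.7 rad/s.
Step 2 — Component impedances:
  R1: Z = R = 150 Ω
  L: Z = jωL = j·218.7·0.00512 = 0 + j1.12 Ω
  C: Z = 1/(jωC) = -j/(ω·C) = 0 - j46.38 Ω
Step 3 — Parallel branch: L || C = 1/(1/L + 1/C) = 0 + j1.147 Ω.
Step 4 — Series with R1: Z_total = R1 + (L || C) = 150 + j1.147 Ω = 150∠0.4° Ω.
Step 5 — Power factor: PF = cos(φ) = Re(Z)/|Z| = 150/150 = 1.
Step 6 — Type: Im(Z) = 1.147 ⇒ lagging (phase φ = 0.4°).

PF = 1 (lagging, φ = 0.4°)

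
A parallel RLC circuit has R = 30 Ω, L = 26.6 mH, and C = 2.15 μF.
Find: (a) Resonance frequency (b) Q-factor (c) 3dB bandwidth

Step 1 — Resonance: ω₀ = 1/√(LC) = 1/√(0.0266·2.15e-06) = 4182 rad/s.
Step 2 — f₀ = ω₀/(2π) = 665.5 Hz.
Step 3 — Parallel Q: Q = R/(ω₀L) = 30/(4182·0.0266) = 0.2697.
Step 4 — Bandwidth: Δω = ω₀/Q = 1.55e+04 rad/s; BW = Δω/(2π) = 2468 Hz.

(a) f₀ = 665.5 Hz  (b) Q = 0.2697  (c) BW = 2468 Hz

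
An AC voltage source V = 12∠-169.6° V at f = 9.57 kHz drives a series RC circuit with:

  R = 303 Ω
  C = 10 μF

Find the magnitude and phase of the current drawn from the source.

Step 1 — Angular frequency: ω = 2π·f = 2π·9570 = 6.013e+04 rad/s.
Step 2 — Component impedances:
  R: Z = R = 303 Ω
  C: Z = 1/(jωC) = -j/(ω·C) = 0 - j1.663 Ω
Step 3 — Series combination: Z_total = R + C = 303 - j1.663 Ω = 303∠-0.3° Ω.
Step 4 — Source phasor: V = 12∠-169.6° V = -11.8 - j2.166 V.
Step 5 — Ohm's law: I = V / Z_total = (-11.8 - j2.166) / (303 - j1.663) = -0.03891 - j0.007363 A.
Step 6 — Convert to polar: |I| = 0.0396 A, ∠I = -169.3°.

I = 0.0396∠-169.3° A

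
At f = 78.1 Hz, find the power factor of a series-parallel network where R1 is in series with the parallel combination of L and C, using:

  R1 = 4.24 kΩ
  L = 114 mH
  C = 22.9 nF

Step 1 — Angular frequency: ω = 2π·f = 2π·78.1 = 490.7 rad/s.
Step 2 — Component impedances:
  R1: Z = R = 4240 Ω
  L: Z = jωL = j·490.7·0.114 = 0 + j55.94 Ω
  C: Z = 1/(jωC) = -j/(ω·C) = 0 - j8.899e+04 Ω
Step 3 — Parallel branch: L || C = 1/(1/L + 1/C) = 0 + j55.98 Ω.
Step 4 — Series with R1: Z_total = R1 + (L || C) = 4240 + j55.98 Ω = 4240∠0.8° Ω.
Step 5 — Power factor: PF = cos(φ) = Re(Z)/|Z| = 4240/4240.4 = 0.9999.
Step 6 — Type: Im(Z) = 55.98 ⇒ lagging (phase φ = 0.8°).

PF = 0.9999 (lagging, φ = 0.8°)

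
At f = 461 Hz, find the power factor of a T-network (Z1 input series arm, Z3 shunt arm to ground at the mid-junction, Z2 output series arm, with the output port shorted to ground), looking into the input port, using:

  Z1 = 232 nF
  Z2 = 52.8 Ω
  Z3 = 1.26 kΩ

Step 1 — Angular frequency: ω = 2π·f = 2π·461 = 2897 rad/s.
Step 2 — Component impedances:
  Z1: Z = 1/(jωC) = -j/(ω·C) = 0 - j1488 Ω
  Z2: Z = R = 52.8 Ω
  Z3: Z = R = 1260 Ω
Step 3 — With the output port shorted to ground, the output series arm Z2 runs from the junction to ground; the shunt arm Z3 also runs from the junction to ground. They appear in parallel: Z3 || Z2 = 50.68 Ω.
Step 4 — Series with input arm Z1: Z_in = Z1 + (Z3 || Z2) = 50.68 - j1488 Ω = 1489∠-88.0° Ω.
Step 5 — Power factor: PF = cos(φ) = Re(Z)/|Z| = 50.676/1489 = 0.03403.
Step 6 — Type: Im(Z) = -1488 ⇒ leading (phase φ = -88.0°).

PF = 0.03403 (leading, φ = -88.0°)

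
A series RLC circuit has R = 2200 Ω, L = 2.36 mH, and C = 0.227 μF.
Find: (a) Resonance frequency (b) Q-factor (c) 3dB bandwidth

Step 1 — Resonance: ω₀ = 1/√(LC) = 1/√(0.00236·2.27e-07) = 4.32e+04 rad/s.
Step 2 — f₀ = ω₀/(2π) = 6876 Hz.
Step 3 — Series Q: Q = ω₀L/R = 4.32e+04·0.00236/2200 = 0.04635.
Step 4 — Bandwidth: Δω = ω₀/Q = 9.322e+05 rad/s; BW = Δω/(2π) = 1.484e+05 Hz.

(a) f₀ = 6876 Hz  (b) Q = 0.04635  (c) BW = 1.484e+05 Hz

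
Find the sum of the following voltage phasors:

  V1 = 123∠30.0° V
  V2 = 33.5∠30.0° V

Step 1 — Convert each phasor to rectangular form:
  V1 = 123·(cos(30.0°) + j·sin(30.0°)) = 106.5 + j61.5 V
  V2 = 33.5·(cos(30.0°) + j·sin(30.0°)) = 29.01 + j16.75 V
Step 2 — Sum components: V_total = 135.5 + j78.25 V.
Step 3 — Convert to polar: |V_total| = 156.5 V, ∠V_total = 30.0°.

V_total = 156.5∠30.0° V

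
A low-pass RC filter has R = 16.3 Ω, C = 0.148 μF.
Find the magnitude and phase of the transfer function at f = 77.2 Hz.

Step 1 — Angular frequency: ω = 2π·77.2 = 485.1 rad/s.
Step 2 — Transfer function: H(jω) = 1/(1 + jωRC).
Step 3 — Denominator: 1 + jωRC = 1 + j·485.1·16.3·1.48e-07 = 1 + j0.00117.
Step 4 — H = 1 - j0.00117.
Step 5 — Magnitude: |H| = 1 (-0.0 dB); phase: φ = -0.1°.

|H| = 1 (-0.0 dB), φ = -0.1°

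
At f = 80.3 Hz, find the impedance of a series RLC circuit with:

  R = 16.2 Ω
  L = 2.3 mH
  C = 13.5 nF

Step 1 — Angular frequency: ω = 2π·f = 2π·80.3 = 504.5 rad/s.
Step 2 — Component impedances:
  R: Z = R = 16.2 Ω
  L: Z = jωL = j·504.5·0.0023 = 0 + j1.16 Ω
  C: Z = 1/(jωC) = -j/(ω·C) = 0 - j1.468e+05 Ω
Step 3 — Series combination: Z_total = R + L + C = 16.2 - j1.468e+05 Ω = 1.468e+05∠-90.0° Ω.

Z = 16.2 - j1.468e+05 Ω = 1.468e+05∠-90.0° Ω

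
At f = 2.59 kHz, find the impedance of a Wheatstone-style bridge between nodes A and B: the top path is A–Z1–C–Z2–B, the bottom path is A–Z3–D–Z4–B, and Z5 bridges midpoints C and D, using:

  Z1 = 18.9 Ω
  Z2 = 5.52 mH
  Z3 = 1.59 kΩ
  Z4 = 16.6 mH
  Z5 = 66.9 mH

Step 1 — Angular frequency: ω = 2π·f = 2π·2590 = 1.627e+04 rad/s.
Step 2 — Component impedances:
  Z1: Z = R = 18.9 Ω
  Z2: Z = jωL = j·1.627e+04·0.00552 = 0 + j89.83 Ω
  Z3: Z = R = 1590 Ω
  Z4: Z = jωL = j·1.627e+04·0.0166 = 0 + j270.1 Ω
  Z5: Z = jωL = j·1.627e+04·0.0669 = 0 + j1089 Ω
Step 3 — Bridge requires nodal analysis (the Z5 bridge couples midpoints C and D, so the two paths cannot be reduced to a simple series/parallel combination). Setting node B to ground and injecting 1 A at node A, the 3-node admittance system at A, C, D solves to V_A = Z_AB = 21.18 + j82.29 Ω = 84.97∠75.6° Ω.

Z = 21.18 + j82.29 Ω = 84.97∠75.6° Ω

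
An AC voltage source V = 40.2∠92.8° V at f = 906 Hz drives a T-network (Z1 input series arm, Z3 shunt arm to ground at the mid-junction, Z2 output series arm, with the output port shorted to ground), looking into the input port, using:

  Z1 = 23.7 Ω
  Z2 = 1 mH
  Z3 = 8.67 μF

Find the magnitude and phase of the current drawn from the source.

Step 1 — Angular frequency: ω = 2π·f = 2π·906 = 5693 rad/s.
Step 2 — Component impedances:
  Z1: Z = R = 23.7 Ω
  Z2: Z = jωL = j·5693·0.001 = 0 + j5.693 Ω
  Z3: Z = 1/(jωC) = -j/(ω·C) = 0 - j20.26 Ω
Step 3 — With the output port shorted to ground, the output series arm Z2 runs from the junction to ground; the shunt arm Z3 also runs from the junction to ground. They appear in parallel: Z3 || Z2 = 0 + j7.917 Ω.
Step 4 — Series with input arm Z1: Z_in = Z1 + (Z3 || Z2) = 23.7 + j7.917 Ω = 24.99∠18.5° Ω.
Step 5 — Source phasor: V = 40.2∠92.8° V = -1.964 + j40.15 V.
Step 6 — Ohm's law: I = V / Z_total = (-1.964 + j40.15) / (23.7 + j7.917) = 0.4346 + j1.549 A.
Step 7 — Convert to polar: |I| = 1.609 A, ∠I = 74.3°.

I = 1.609∠74.3° A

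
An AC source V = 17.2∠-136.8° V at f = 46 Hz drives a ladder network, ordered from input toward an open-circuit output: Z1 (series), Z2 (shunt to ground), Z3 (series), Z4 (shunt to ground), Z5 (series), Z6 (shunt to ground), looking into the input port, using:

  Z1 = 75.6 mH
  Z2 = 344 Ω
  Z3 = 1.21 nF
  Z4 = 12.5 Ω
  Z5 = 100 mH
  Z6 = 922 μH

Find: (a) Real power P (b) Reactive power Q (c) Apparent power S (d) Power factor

Step 1 — Angular frequency: ω = 2π·f = 2π·46 = 289 rad/s.
Step 2 — Component impedances:
  Z1: Z = jωL = j·289·0.0756 = 0 + j21.85 Ω
  Z2: Z = R = 344 Ω
  Z3: Z = 1/(jωC) = -j/(ω·C) = 0 - j2.859e+06 Ω
  Z4: Z = R = 12.5 Ω
  Z5: Z = jωL = j·289·0.1 = 0 + j28.9 Ω
  Z6: Z = jωL = j·289·0.000922 = 0 + j0.2665 Ω
Step 3 — Ladder network (open output): work backward from the far end, alternating series and parallel combinations. Z_in = 344 + j21.81 Ω = 344.7∠3.6° Ω.
Step 4 — Source phasor: V = 17.2∠-136.8° V = -12.54 - j11.77 V.
Step 5 — Current: I = V / Z = -0.03846 - j0.03179 A = 0.0499∠-140.4° A.
Step 6 — Complex power: S = V·I* = 0.8566 + j0.0543 VA.
Step 7 — Real power: P = Re(S) = 0.8566 W.
Step 8 — Reactive power: Q = Im(S) = 0.0543 VAR.
Step 9 — Apparent power: |S| = 0.8583 VA.
Step 10 — Power factor: PF = P/|S| = 0.998 (lagging).

(a) P = 0.8566 W  (b) Q = 0.0543 VAR  (c) S = 0.8583 VA  (d) PF = 0.998 (lagging)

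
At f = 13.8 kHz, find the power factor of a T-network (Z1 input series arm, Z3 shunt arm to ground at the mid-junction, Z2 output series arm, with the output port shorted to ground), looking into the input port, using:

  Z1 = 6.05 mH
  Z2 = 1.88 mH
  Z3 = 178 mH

Step 1 — Angular frequency: ω = 2π·f = 2π·1.38e+04 = 8.671e+04 rad/s.
Step 2 — Component impedances:
  Z1: Z = jωL = j·8.671e+04·0.00605 = 0 + j524.6 Ω
  Z2: Z = jωL = j·8.671e+04·0.00188 = 0 + j163 Ω
  Z3: Z = jωL = j·8.671e+04·0.178 = 0 + j1.543e+04 Ω
Step 3 — With the output port shorted to ground, the output series arm Z2 runs from the junction to ground; the shunt arm Z3 also runs from the junction to ground. They appear in parallel: Z3 || Z2 = 0 + j161.3 Ω.
Step 4 — Series with input arm Z1: Z_in = Z1 + (Z3 || Z2) = 0 + j685.9 Ω = 685.9∠90.0° Ω.
Step 5 — Power factor: PF = cos(φ) = Re(Z)/|Z| = 0/685.9 = 0.
Step 6 — Type: Im(Z) = 685.9 ⇒ lagging (phase φ = 90.0°).

PF = 0 (lagging, φ = 90.0°)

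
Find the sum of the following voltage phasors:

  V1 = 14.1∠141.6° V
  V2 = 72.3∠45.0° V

Step 1 — Convert each phasor to rectangular form:
  V1 = 14.1·(cos(141.6°) + j·sin(141.6°)) = -11.05 + j8.758 V
  V2 = 72.3·(cos(45.0°) + j·sin(45.0°)) = 51.12 + j51.12 V
Step 2 — Sum components: V_total = 40.07 + j59.88 V.
Step 3 — Convert to polar: |V_total| = 72.05 V, ∠V_total = 56.2°.

V_total = 72.05∠56.2° V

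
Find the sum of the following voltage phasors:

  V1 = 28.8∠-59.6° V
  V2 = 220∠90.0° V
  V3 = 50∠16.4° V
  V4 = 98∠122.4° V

Step 1 — Convert each phasor to rectangular form:
  V1 = 28.8·(cos(-59.6°) + j·sin(-59.6°)) = 14.57 - j24.84 V
  V2 = 220·(cos(90.0°) + j·sin(90.0°)) = 0 + j220 V
  V3 = 50·(cos(16.4°) + j·sin(16.4°)) = 47.97 + j14.12 V
  V4 = 98·(cos(122.4°) + j·sin(122.4°)) = -52.51 + j82.74 V
Step 2 — Sum components: V_total = 10.03 + j292 V.
Step 3 — Convert to polar: |V_total| = 292.2 V, ∠V_total = 88.0°.

V_total = 292.2∠88.0° V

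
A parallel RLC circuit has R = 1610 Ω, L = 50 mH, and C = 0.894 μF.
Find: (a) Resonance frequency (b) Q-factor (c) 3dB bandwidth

Step 1 — Resonance: ω₀ = 1/√(LC) = 1/√(0.05·8.94e-07) = 4730 rad/s.
Step 2 — f₀ = ω₀/(2π) = 752.8 Hz.
Step 3 — Parallel Q: Q = R/(ω₀L) = 1610/(4730·0.05) = 6.808.
Step 4 — Bandwidth: Δω = ω₀/Q = 694.8 rad/s; BW = Δω/(2π) = 110.6 Hz.

(a) f₀ = 752.8 Hz  (b) Q = 6.808  (c) BW = 110.6 Hz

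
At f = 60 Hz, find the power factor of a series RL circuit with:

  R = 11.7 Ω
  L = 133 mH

Step 1 — Angular frequency: ω = 2π·f = 2π·60 = 377 rad/s.
Step 2 — Component impedances:
  R: Z = R = 11.7 Ω
  L: Z = jωL = j·377·0.133 = 0 + j50.14 Ω
Step 3 — Series combination: Z_total = R + L = 11.7 + j50.14 Ω = 51.49∠76.9° Ω.
Step 4 — Power factor: PF = cos(φ) = Re(Z)/|Z| = 11.7/51.49 = 0.2272.
Step 5 — Type: Im(Z) = 50.14 ⇒ lagging (phase φ = 76.9°).

PF = 0.2272 (lagging, φ = 76.9°)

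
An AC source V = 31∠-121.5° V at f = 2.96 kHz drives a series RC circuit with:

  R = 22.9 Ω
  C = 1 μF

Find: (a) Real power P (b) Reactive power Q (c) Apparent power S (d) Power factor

Step 1 — Angular frequency: ω = 2π·f = 2π·2960 = 1.86e+04 rad/s.
Step 2 — Component impedances:
  R: Z = R = 22.9 Ω
  C: Z = 1/(jωC) = -j/(ω·C) = 0 - j53.77 Ω
Step 3 — Series combination: Z_total = R + C = 22.9 - j53.77 Ω = 58.44∠-66.9° Ω.
Step 4 — Source phasor: V = 31∠-121.5° V = -16.2 - j26.43 V.
Step 5 — Current: I = V / Z = 0.3075 - j0.4322 A = 0.5304∠-54.6° A.
Step 6 — Complex power: S = V·I* = 6.443 - j15.13 VA.
Step 7 — Real power: P = Re(S) = 6.443 W.
Step 8 — Reactive power: Q = Im(S) = -15.13 VAR.
Step 9 — Apparent power: |S| = 16.44 VA.
Step 10 — Power factor: PF = P/|S| = 0.3918 (leading).

(a) P = 6.443 W  (b) Q = -15.13 VAR  (c) S = 16.44 VA  (d) PF = 0.3918 (leading)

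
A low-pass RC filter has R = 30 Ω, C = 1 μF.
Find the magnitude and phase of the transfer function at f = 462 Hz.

Step 1 — Angular frequency: ω = 2π·462 = 2903 rad/s.
Step 2 — Transfer function: H(jω) = 1/(1 + jωRC).
Step 3 — Denominator: 1 + jωRC = 1 + j·2903·30·1e-06 = 1 + j0.08708.
Step 4 — H = 0.9925 - j0.08643.
Step 5 — Magnitude: |H| = 0.9962 (-0.0 dB); phase: φ = -5.0°.

|H| = 0.9962 (-0.0 dB), φ = -5.0°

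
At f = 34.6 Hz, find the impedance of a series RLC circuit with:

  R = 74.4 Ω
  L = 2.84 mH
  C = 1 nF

Step 1 — Angular frequency: ω = 2π·f = 2π·34.6 = 217.4 rad/s.
Step 2 — Component impedances:
  R: Z = R = 74.4 Ω
  L: Z = jωL = j·217.4·0.00284 = 0 + j0.6174 Ω
  C: Z = 1/(jωC) = -j/(ω·C) = 0 - j4.6e+06 Ω
Step 3 — Series combination: Z_total = R + L + C = 74.4 - j4.6e+06 Ω = 4.6e+06∠-90.0° Ω.

Z = 74.4 - j4.6e+06 Ω = 4.6e+06∠-90.0° Ω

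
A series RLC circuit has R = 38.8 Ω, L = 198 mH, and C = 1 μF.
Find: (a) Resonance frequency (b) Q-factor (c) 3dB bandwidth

Step 1 — Resonance condition Im(Z)=0 gives ω₀ = 1/√(LC).
Step 2 — ω₀ = 1/√(0.198·1e-06) = 2247 rad/s.
Step 3 — f₀ = ω₀/(2π) = 357.7 Hz.
Step 4 — Series Q: Q = ω₀L/R = 2247·0.198/38.8 = 11.47.
Step 5 — 3dB bandwidth: Δω = ω₀/Q = 196 rad/s; BW = Δω/(2π) = 31.19 Hz.

(a) f₀ = 357.7 Hz  (b) Q = 11.47  (c) BW = 31.19 Hz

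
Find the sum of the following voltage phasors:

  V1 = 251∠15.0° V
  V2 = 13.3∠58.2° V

Step 1 — Convert each phasor to rectangular form:
  V1 = 251·(cos(15.0°) + j·sin(15.0°)) = 242.4 + j64.96 V
  V2 = 13.3·(cos(58.2°) + j·sin(58.2°)) = 7.009 + j11.3 V
Step 2 — Sum components: V_total = 249.5 + j76.27 V.
Step 3 — Convert to polar: |V_total| = 260.9 V, ∠V_total = 17.0°.

V_total = 260.9∠17.0° V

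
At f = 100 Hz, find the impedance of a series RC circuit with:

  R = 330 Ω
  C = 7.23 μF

Step 1 — Angular frequency: ω = 2π·f = 2π·100 = 628.3 rad/s.
Step 2 — Component impedances:
  R: Z = R = 330 Ω
  C: Z = 1/(jωC) = -j/(ω·C) = 0 - j220.1 Ω
Step 3 — Series combination: Z_total = R + C = 330 - j220.1 Ω = 396.7∠-33.7° Ω.

Z = 330 - j220.1 Ω = 396.7∠-33.7° Ω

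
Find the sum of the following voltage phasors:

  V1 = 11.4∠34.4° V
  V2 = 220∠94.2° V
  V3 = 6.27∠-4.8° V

Step 1 — Convert each phasor to rectangular form:
  V1 = 11.4·(cos(34.4°) + j·sin(34.4°)) = 9.406 + j6.441 V
  V2 = 220·(cos(94.2°) + j·sin(94.2°)) = -16.11 + j219.4 V
  V3 = 6.27·(cos(-4.8°) + j·sin(-4.8°)) = 6.248 - j0.5247 V
Step 2 — Sum components: V_total = -0.4581 + j225.3 V.
Step 3 — Convert to polar: |V_total| = 225.3 V, ∠V_total = 90.1°.

V_total = 225.3∠90.1° V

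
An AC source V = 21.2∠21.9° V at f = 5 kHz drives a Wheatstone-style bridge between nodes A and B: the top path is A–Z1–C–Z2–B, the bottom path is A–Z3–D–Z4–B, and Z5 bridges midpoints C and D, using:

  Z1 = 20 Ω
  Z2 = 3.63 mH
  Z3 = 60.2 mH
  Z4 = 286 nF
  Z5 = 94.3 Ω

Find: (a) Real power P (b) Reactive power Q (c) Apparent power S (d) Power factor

Step 1 — Angular frequency: ω = 2π·f = 2π·5000 = 3.142e+04 rad/s.
Step 2 — Component impedances:
  Z1: Z = R = 20 Ω
  Z2: Z = jωL = j·3.142e+04·0.00363 = 0 + j114 Ω
  Z3: Z = jωL = j·3.142e+04·0.0602 = 0 + j1891 Ω
  Z4: Z = 1/(jωC) = -j/(ω·C) = 0 - j111.3 Ω
  Z5: Z = R = 94.3 Ω
Step 3 — Bridge requires nodal analysis (the Z5 bridge couples midpoints C and D, so the two paths cannot be reduced to a simple series/parallel combination). Setting node B to ground and injecting 1 A at node A, the 3-node admittance system at A, C, D solves to V_A = Z_AB = 155.1 + j103.4 Ω = 186.4∠33.7° Ω.
Step 4 — Source phasor: V = 21.2∠21.9° V = 19.67 + j7.907 V.
Step 5 — Current: I = V / Z = 0.1113 - j0.02327 A = 0.1137∠-11.8° A.
Step 6 — Complex power: S = V·I* = 2.006 + j1.338 VA.
Step 7 — Real power: P = Re(S) = 2.006 W.
Step 8 — Reactive power: Q = Im(S) = 1.338 VAR.
Step 9 — Apparent power: |S| = 2.411 VA.
Step 10 — Power factor: PF = P/|S| = 0.8319 (lagging).

(a) P = 2.006 W  (b) Q = 1.338 VAR  (c) S = 2.411 VA  (d) PF = 0.8319 (lagging)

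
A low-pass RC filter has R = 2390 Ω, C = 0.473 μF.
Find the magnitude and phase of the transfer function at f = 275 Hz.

Step 1 — Angular frequency: ω = 2π·275 = 1728 rad/s.
Step 2 — Transfer function: H(jω) = 1/(1 + jωRC).
Step 3 — Denominator: 1 + jωRC = 1 + j·1728·2390·4.73e-07 = 1 + j1.953.
Step 4 — H = 0.2077 - j0.4056.
Step 5 — Magnitude: |H| = 0.4557 (-6.8 dB); phase: φ = -62.9°.

|H| = 0.4557 (-6.8 dB), φ = -62.9°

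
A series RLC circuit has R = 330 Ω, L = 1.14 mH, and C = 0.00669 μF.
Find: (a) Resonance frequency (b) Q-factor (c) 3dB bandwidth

Step 1 — Resonance condition Im(Z)=0 gives ω₀ = 1/√(LC).
Step 2 — ω₀ = 1/√(0.00114·6.69e-09) = 3.621e+05 rad/s.
Step 3 — f₀ = ω₀/(2π) = 5.763e+04 Hz.
Step 4 — Series Q: Q = ω₀L/R = 3.621e+05·0.00114/330 = 1.251.
Step 5 — 3dB bandwidth: Δω = ω₀/Q = 2.895e+05 rad/s; BW = Δω/(2π) = 4.607e+04 Hz.

(a) f₀ = 5.763e+04 Hz  (b) Q = 1.251  (c) BW = 4.607e+04 Hz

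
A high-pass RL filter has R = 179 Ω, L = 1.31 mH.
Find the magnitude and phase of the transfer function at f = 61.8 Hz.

Step 1 — Angular frequency: ω = 2π·61.8 = 388.3 rad/s.
Step 2 — Transfer function: H(jω) = jωL/(R + jωL).
Step 3 — Numerator jωL = j·0.5087; denominator R + jωL = 179 + j0.5087.
Step 4 — H = 8.076e-06 + j0.002842.
Step 5 — Magnitude: |H| = 0.002842 (-50.9 dB); phase: φ = 89.8°.

|H| = 0.002842 (-50.9 dB), φ = 89.8°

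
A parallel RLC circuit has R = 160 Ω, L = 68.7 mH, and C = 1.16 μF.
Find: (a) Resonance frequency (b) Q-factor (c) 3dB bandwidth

Step 1 — Resonance: ω₀ = 1/√(LC) = 1/√(0.0687·1.16e-06) = 3542 rad/s.
Step 2 — f₀ = ω₀/(2π) = 563.8 Hz.
Step 3 — Parallel Q: Q = R/(ω₀L) = 160/(3542·0.0687) = 0.6575.
Step 4 — Bandwidth: Δω = ω₀/Q = 5388 rad/s; BW = Δω/(2π) = 857.5 Hz.

(a) f₀ = 563.8 Hz  (b) Q = 0.6575  (c) BW = 857.5 Hz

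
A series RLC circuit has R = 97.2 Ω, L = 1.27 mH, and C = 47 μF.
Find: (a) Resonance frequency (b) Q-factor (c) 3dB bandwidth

Step 1 — Resonance condition Im(Z)=0 gives ω₀ = 1/√(LC).
Step 2 — ω₀ = 1/√(0.00127·4.7e-05) = 4093 rad/s.
Step 3 — f₀ = ω₀/(2π) = 651.4 Hz.
Step 4 — Series Q: Q = ω₀L/R = 4093·0.00127/97.2 = 0.05348.
Step 5 — 3dB bandwidth: Δω = ω₀/Q = 7.654e+04 rad/s; BW = Δω/(2π) = 1.218e+04 Hz.

(a) f₀ = 651.4 Hz  (b) Q = 0.05348  (c) BW = 1.218e+04 Hz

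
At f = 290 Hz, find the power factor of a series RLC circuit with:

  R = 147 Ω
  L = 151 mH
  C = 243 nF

Step 1 — Angular frequency: ω = 2π·f = 2π·290 = 1822 rad/s.
Step 2 — Component impedances:
  R: Z = R = 147 Ω
  L: Z = jωL = j·1822·0.151 = 0 + j275.1 Ω
  C: Z = 1/(jωC) = -j/(ω·C) = 0 - j2258 Ω
Step 3 — Series combination: Z_total = R + L + C = 147 - j1983 Ω = 1989∠-85.8° Ω.
Step 4 — Power factor: PF = cos(φ) = Re(Z)/|Z| = 147/1989 = 0.07391.
Step 5 — Type: Im(Z) = -1983 ⇒ leading (phase φ = -85.8°).

PF = 0.07391 (leading, φ = -85.8°)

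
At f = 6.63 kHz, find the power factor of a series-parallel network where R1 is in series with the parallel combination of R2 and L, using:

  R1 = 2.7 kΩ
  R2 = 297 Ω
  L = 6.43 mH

Step 1 — Angular frequency: ω = 2π·f = 2π·6630 = 4.166e+04 rad/s.
Step 2 — Component impedances:
  R1: Z = R = 2700 Ω
  R2: Z = R = 297 Ω
  L: Z = jωL = j·4.166e+04·0.00643 = 0 + j267.9 Ω
Step 3 — Parallel branch: R2 || L = 1/(1/R2 + 1/L) = 133.2 + j147.7 Ω.
Step 4 — Series with R1: Z_total = R1 + (R2 || L) = 2833 + j147.7 Ω = 2837∠3.0° Ω.
Step 5 — Power factor: PF = cos(φ) = Re(Z)/|Z| = 2833/2837 = 0.9986.
Step 6 — Type: Im(Z) = 147.7 ⇒ lagging (phase φ = 3.0°).

PF = 0.9986 (lagging, φ = 3.0°)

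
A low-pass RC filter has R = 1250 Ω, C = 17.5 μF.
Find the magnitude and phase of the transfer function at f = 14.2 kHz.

Step 1 — Angular frequency: ω = 2π·1.42e+04 = 8.922e+04 rad/s.
Step 2 — Transfer function: H(jω) = 1/(1 + jωRC).
Step 3 — Denominator: 1 + jωRC = 1 + j·8.922e+04·1250·1.75e-05 = 1 + j1952.
Step 4 — H = 2.625e-07 - j0.0005124.
Step 5 — Magnitude: |H| = 0.0005124 (-65.8 dB); phase: φ = -90.0°.

|H| = 0.0005124 (-65.8 dB), φ = -90.0°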